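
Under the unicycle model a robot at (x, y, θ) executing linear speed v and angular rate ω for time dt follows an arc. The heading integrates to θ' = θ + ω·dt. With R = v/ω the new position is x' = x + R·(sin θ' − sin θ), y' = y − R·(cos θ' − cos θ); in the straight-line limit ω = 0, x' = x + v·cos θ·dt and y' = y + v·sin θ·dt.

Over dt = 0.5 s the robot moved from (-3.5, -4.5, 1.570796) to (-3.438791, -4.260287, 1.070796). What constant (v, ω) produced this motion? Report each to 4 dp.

Δθ = 1.070796 − 1.570796 = -0.500000
ω = Δθ/dt = -0.500000/0.5 = -1.0000
R = −Δy/(cos θ' − cos θ) = -0.5000
v = R·ω = -0.5000·-1.0000 = 0.5000

v = 0.5000, ω = -1.0000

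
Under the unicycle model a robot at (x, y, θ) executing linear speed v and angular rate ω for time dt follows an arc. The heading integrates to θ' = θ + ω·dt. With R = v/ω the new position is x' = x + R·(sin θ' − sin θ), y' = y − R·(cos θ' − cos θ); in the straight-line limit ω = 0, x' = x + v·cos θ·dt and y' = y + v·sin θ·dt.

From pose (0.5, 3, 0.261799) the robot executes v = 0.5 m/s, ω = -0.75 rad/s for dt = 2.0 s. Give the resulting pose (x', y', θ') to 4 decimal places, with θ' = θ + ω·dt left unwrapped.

(1.3027, 2.5737, -1.2382)

θ' = 0.2618 + -0.75·2.0 = -1.2382
R = v/ω = 0.5/-0.75 = -0.6667
x' = 0.5 + -0.6667·(sin -1.2382 − sin 0.2618) = 1.3027
y' = 3 − -0.6667·(cos -1.2382 − cos 0.2618) = 2.5737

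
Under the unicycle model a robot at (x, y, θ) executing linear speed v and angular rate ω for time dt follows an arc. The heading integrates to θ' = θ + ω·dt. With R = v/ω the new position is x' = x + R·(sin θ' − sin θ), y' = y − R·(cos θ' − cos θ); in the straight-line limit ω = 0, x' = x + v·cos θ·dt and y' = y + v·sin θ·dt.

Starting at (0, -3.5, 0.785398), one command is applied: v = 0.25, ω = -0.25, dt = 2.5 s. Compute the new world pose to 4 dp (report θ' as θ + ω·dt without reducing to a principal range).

θ' = 0.7854 + -0.25·2.5 = 0.1604
R = v/ω = 0.25/-0.25 = -1.0000
x' = 0 + -1.0000·(sin 0.1604 − sin 0.7854) = 0.5474
y' = -3.5 − -1.0000·(cos 0.1604 − cos 0.7854) = -3.2199

(0.5474, -3.2199, 0.1604)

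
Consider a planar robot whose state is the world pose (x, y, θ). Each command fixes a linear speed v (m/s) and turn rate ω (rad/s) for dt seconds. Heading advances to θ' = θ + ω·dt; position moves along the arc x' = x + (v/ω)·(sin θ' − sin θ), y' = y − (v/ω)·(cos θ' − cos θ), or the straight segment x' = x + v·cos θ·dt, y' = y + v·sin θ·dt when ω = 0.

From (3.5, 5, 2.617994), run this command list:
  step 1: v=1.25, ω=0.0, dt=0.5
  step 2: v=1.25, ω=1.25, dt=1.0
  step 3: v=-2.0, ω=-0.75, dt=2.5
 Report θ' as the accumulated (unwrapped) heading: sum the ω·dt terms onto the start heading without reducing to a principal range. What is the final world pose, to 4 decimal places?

step 1: θ'=2.6180 (straight) → pose (2.9587, 5.3125, 2.6180)
step 2: θ'=3.8680 (R=1.0000) → pose (1.7946, 5.1940, 3.8680)
step 3: θ'=1.9930 (R=2.6667) → pose (5.9982, 4.2932, 1.9930)

(5.9982, 4.2932, 1.9930)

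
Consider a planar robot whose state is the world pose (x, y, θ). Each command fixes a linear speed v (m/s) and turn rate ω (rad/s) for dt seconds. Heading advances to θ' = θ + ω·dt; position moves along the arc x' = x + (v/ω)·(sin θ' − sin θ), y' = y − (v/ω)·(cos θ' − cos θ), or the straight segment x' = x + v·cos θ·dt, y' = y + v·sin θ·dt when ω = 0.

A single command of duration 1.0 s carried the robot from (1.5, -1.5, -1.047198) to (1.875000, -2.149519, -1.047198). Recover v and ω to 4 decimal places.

v = 0.7500, ω = 0.0000

Δθ = -1.047198 − -1.047198 = 0.000000
ω = Δθ/dt = 0.000000/1.0 = 0.0000
ω = 0 → v = (Δx·cos θ + Δy·sin θ)/dt = 0.7500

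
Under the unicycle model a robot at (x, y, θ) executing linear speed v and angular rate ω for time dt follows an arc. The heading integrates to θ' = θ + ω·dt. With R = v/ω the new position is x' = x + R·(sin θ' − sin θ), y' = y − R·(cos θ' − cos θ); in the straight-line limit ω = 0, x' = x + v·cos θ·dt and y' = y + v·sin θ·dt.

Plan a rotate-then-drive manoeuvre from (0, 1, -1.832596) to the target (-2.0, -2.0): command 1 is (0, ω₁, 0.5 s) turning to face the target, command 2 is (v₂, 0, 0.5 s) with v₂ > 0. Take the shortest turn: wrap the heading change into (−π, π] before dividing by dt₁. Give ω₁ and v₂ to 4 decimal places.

ω₁ = -0.6524, v₂ = 7.2111

heading to target = atan2(-2−1, -2−0) = -2.1588
Δθ = wrap(-2.1588 − -1.8326) = -0.3262; ω₁ = Δθ/dt₁ = -0.6524
distance = √((-2−0)² + (-2−1)²) = 3.6056; v₂ = distance/dt₂ = 7.2111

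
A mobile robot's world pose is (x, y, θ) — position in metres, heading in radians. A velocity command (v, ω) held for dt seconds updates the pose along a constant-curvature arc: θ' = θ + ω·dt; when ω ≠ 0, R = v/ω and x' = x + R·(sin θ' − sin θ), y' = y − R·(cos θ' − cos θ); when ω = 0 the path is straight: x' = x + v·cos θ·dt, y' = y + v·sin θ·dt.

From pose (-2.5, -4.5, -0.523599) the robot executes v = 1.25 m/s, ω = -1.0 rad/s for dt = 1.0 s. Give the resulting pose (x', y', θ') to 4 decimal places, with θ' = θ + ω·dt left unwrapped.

(-1.8764, -5.5236, -1.5236)

θ' = -0.5236 + -1.0·1.0 = -1.5236
R = v/ω = 1.25/-1.0 = -1.2500
x' = -2.5 + -1.2500·(sin -1.5236 − sin -0.5236) = -1.8764
y' = -4.5 − -1.2500·(cos -1.5236 − cos -0.5236) = -5.5236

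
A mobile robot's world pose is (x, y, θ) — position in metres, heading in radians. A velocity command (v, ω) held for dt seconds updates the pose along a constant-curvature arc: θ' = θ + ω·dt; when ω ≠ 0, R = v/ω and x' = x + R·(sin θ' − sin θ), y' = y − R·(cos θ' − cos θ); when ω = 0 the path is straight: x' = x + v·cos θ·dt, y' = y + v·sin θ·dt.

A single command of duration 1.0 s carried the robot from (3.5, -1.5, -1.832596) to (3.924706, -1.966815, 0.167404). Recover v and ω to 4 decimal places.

Δθ = 0.167404 − -1.832596 = 2.000000
ω = Δθ/dt = 2.000000/1.0 = 2.0000
R = −Δy/(cos θ' − cos θ) = 0.3750
v = R·ω = 0.3750·2.0000 = 0.7500

v = 0.7500, ω = 2.0000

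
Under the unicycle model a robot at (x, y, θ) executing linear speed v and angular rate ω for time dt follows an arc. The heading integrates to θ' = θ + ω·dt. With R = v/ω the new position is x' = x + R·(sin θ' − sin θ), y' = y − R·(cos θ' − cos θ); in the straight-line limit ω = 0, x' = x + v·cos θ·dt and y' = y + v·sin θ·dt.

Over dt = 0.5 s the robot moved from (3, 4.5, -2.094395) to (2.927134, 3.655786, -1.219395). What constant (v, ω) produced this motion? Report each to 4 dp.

Δθ = -1.219395 − -2.094395 = 0.875000
ω = Δθ/dt = 0.875000/0.5 = 1.7500
R = −Δy/(cos θ' − cos θ) = 1.0000
v = R·ω = 1.0000·1.7500 = 1.7500

v = 1.7500, ω = 1.7500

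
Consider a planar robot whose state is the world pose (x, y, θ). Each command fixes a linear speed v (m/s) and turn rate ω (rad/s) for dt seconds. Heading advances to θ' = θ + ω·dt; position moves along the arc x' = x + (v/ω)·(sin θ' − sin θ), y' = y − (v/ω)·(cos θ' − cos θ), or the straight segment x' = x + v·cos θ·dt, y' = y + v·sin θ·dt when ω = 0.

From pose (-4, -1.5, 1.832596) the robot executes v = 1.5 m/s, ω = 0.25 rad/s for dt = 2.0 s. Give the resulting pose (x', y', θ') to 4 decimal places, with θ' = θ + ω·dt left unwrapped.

(-5.4540, 1.0884, 2.3326)

θ' = 1.8326 + 0.25·2.0 = 2.3326
R = v/ω = 1.5/0.25 = 6.0000
x' = -4 + 6.0000·(sin 2.3326 − sin 1.8326) = -5.4540
y' = -1.5 − 6.0000·(cos 2.3326 − cos 1.8326) = 1.0884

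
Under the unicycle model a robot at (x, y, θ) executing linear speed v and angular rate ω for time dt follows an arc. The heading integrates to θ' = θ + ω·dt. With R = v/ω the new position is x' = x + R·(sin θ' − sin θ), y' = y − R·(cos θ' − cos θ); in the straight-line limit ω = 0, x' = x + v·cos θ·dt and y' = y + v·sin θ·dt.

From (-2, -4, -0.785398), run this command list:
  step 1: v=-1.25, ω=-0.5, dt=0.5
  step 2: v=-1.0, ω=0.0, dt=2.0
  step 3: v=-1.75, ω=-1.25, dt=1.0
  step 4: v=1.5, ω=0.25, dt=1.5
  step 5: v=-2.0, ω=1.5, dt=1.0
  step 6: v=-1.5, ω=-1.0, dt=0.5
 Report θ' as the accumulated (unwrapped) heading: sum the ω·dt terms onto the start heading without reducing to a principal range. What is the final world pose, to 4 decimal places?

step 1: θ'=-1.0354 (R=2.5000) → pose (-2.3824, -3.5077, -1.0354)
step 2: θ'=-1.0354 (straight) → pose (-3.4028, -1.7876, -1.0354)
step 3: θ'=-2.2854 (R=1.4000) → pose (-3.2562, -0.1559, -2.2854)
step 4: θ'=-1.9104 (R=6.0000) → pose (-4.3814, -2.0891, -1.9104)
step 5: θ'=-0.4104 (R=-1.3333) → pose (-5.1066, -0.4223, -0.4104)
step 6: θ'=-0.9104 (R=1.5000) → pose (-5.6927, 0.0330, -0.9104)

(-5.6927, 0.0330, -0.9104)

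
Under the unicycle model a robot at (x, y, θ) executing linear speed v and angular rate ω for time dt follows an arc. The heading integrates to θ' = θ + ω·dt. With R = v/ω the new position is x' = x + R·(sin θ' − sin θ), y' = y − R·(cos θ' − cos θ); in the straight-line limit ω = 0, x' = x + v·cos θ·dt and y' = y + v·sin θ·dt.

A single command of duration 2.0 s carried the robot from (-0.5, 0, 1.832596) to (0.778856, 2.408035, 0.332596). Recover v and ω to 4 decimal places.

Δθ = 0.332596 − 1.832596 = -1.500000
ω = Δθ/dt = -1.500000/2.0 = -0.7500
R = −Δy/(cos θ' − cos θ) = -2.0000
v = R·ω = -2.0000·-0.7500 = 1.5000

v = 1.5000, ω = -0.7500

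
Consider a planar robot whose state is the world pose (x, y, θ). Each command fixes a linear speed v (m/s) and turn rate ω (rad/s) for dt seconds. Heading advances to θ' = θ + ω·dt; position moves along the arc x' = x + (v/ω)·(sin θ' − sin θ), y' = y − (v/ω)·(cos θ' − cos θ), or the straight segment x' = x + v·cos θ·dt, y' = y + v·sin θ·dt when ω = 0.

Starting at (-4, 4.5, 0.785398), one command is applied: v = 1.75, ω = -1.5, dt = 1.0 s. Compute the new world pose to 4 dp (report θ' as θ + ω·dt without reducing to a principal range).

(-2.4105, 4.5563, -0.7146)

θ' = 0.7854 + -1.5·1.0 = -0.7146
R = v/ω = 1.75/-1.5 = -1.1667
x' = -4 + -1.1667·(sin -0.7146 − sin 0.7854) = -2.4105
y' = 4.5 − -1.1667·(cos -0.7146 − cos 0.7854) = 4.5563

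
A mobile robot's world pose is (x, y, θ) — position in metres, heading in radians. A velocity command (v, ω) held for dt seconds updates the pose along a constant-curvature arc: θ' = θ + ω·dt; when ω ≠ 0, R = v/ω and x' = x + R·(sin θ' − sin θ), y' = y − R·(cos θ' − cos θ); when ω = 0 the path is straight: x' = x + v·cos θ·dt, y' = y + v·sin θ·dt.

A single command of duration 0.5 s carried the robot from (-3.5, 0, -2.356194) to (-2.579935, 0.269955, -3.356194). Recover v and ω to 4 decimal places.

v = -2.0000, ω = -2.0000

Δθ = -3.356194 − -2.356194 = -1.000000
ω = Δθ/dt = -1.000000/0.5 = -2.0000
R = Δx/(sin θ' − sin θ) = 1.0000
v = R·ω = 1.0000·-2.0000 = -2.0000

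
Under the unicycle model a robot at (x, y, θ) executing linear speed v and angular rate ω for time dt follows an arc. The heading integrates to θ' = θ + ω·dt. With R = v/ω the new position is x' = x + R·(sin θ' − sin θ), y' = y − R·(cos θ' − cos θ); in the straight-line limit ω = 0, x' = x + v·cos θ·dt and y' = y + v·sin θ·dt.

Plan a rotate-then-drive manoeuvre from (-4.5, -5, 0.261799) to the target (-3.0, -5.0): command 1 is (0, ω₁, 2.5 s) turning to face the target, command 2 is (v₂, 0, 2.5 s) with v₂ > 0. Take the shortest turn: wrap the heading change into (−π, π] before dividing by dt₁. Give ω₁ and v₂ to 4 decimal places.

heading to target = atan2(-5−-5, -3−-4.5) = 0.0000
Δθ = wrap(0.0000 − 0.2618) = -0.2618; ω₁ = Δθ/dt₁ = -0.1047
distance = √((-3−-4.5)² + (-5−-5)²) = 1.5000; v₂ = distance/dt₂ = 0.6000

ω₁ = -0.1047, v₂ = 0.6000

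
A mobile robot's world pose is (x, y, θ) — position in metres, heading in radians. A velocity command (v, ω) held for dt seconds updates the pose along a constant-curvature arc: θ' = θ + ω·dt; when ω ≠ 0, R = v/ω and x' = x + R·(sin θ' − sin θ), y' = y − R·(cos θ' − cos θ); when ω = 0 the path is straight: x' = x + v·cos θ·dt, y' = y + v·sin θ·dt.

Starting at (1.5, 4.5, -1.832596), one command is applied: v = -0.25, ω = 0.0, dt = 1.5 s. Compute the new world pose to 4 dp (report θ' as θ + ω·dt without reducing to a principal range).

(1.5971, 4.8622, -1.8326)

θ' = -1.8326 + 0.0·1.5 = -1.8326
ω = 0 → straight: x' = 1.5 + -0.25·cos(-1.8326)·1.5 = 1.5971
y' = 4.5 + -0.25·sin(-1.8326)·1.5 = 4.8622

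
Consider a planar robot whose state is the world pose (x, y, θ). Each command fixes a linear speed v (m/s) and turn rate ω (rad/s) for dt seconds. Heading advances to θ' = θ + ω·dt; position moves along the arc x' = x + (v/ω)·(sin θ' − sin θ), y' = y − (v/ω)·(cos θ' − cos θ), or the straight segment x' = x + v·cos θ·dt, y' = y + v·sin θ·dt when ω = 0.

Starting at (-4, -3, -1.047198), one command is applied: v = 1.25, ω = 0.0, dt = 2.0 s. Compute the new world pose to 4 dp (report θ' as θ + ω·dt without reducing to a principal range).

(-2.7500, -5.1651, -1.0472)

θ' = -1.0472 + 0.0·2.0 = -1.0472
ω = 0 → straight: x' = -4 + 1.25·cos(-1.0472)·2.0 = -2.7500
y' = -3 + 1.25·sin(-1.0472)·2.0 = -5.1651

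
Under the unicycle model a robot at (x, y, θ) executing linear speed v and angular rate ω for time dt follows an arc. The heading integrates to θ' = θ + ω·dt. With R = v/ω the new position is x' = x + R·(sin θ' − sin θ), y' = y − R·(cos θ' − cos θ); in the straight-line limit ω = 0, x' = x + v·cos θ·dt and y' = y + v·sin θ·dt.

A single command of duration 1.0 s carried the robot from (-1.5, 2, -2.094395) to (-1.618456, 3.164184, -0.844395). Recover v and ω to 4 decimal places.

Δθ = -0.844395 − -2.094395 = 1.250000
ω = Δθ/dt = 1.250000/1.0 = 1.2500
R = −Δy/(cos θ' − cos θ) = -1.0000
v = R·ω = -1.0000·1.2500 = -1.2500

v = -1.2500, ω = 1.2500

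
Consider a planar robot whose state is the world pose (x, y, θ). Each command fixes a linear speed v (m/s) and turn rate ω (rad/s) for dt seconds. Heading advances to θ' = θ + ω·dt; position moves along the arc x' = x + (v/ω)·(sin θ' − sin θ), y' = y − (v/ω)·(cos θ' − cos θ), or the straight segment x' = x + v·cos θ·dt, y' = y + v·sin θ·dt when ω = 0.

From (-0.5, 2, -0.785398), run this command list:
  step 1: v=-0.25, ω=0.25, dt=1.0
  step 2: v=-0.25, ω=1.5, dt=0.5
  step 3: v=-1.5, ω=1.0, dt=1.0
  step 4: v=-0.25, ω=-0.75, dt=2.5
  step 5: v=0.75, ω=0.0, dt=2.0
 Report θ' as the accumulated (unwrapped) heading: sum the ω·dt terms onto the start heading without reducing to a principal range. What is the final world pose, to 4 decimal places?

(-1.2361, 0.1628, -0.6604)

step 1: θ'=-0.5354 (R=-1.0000) → pose (-0.6969, 2.1530, -0.5354)
step 2: θ'=0.2146 (R=-0.1667) → pose (-0.8174, 2.1725, 0.2146)
step 3: θ'=1.2146 (R=-1.5000) → pose (-1.9039, 1.2299, 1.2146)
step 4: θ'=-0.6604 (R=0.3333) → pose (-2.4207, 1.0829, -0.6604)
step 5: θ'=-0.6604 (straight) → pose (-1.2361, 0.1628, -0.6604)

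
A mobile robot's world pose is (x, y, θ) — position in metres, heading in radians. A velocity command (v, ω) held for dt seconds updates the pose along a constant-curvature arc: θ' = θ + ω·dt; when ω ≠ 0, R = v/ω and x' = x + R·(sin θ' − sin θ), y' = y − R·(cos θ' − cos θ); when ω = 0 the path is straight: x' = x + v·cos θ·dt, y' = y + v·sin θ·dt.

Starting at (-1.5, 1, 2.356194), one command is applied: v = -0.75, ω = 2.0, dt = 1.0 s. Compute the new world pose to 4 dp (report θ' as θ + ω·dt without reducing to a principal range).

θ' = 2.3562 + 2.0·1.0 = 4.3562
R = v/ω = -0.75/2.0 = -0.3750
x' = -1.5 + -0.3750·(sin 4.3562 − sin 2.3562) = -0.8834
y' = 1 − -0.3750·(cos 4.3562 − cos 2.3562) = 1.1344

(-0.8834, 1.1344, 4.3562)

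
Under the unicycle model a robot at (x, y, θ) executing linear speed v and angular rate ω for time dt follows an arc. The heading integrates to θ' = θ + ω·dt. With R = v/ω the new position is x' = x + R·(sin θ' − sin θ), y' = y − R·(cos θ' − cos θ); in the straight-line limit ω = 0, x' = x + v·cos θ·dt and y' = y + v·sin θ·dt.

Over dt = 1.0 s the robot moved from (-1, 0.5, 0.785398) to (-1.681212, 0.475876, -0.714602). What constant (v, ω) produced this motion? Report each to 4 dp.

v = -0.7500, ω = -1.5000

Δθ = -0.714602 − 0.785398 = -1.500000
ω = Δθ/dt = -1.500000/1.0 = -1.5000
R = Δx/(sin θ' − sin θ) = 0.5000
v = R·ω = 0.5000·-1.5000 = -0.7500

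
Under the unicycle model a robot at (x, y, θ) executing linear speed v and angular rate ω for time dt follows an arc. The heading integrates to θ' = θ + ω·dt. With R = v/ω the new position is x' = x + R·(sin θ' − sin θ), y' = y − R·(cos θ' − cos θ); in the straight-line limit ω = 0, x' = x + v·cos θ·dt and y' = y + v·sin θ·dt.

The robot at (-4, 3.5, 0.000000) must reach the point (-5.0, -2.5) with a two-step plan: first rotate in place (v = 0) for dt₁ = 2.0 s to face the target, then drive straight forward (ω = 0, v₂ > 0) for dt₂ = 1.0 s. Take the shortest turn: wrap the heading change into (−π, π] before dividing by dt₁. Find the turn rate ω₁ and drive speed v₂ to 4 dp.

heading to target = atan2(-2.5−3.5, -5−-4) = -1.7359
Δθ = wrap(-1.7359 − 0.0000) = -1.7359; ω₁ = Δθ/dt₁ = -0.8680
distance = √((-5−-4)² + (-2.5−3.5)²) = 6.0828; v₂ = distance/dt₂ = 6.0828

ω₁ = -0.8680, v₂ = 6.0828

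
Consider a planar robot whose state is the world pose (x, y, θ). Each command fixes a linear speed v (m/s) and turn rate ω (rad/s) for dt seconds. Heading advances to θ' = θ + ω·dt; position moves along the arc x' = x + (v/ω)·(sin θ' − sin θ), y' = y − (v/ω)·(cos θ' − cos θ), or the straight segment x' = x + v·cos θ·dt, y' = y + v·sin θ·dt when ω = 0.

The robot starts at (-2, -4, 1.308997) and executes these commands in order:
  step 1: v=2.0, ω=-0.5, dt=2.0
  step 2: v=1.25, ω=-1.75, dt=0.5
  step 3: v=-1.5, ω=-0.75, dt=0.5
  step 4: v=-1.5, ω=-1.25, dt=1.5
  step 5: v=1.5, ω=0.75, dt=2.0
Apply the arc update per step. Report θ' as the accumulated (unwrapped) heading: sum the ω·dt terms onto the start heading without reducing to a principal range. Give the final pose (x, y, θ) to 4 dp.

(-0.0060, -1.3474, -1.3160)

step 1: θ'=0.3090 (R=-4.0000) → pose (0.6473, -1.2247, 0.3090)
step 2: θ'=-0.5660 (R=-0.7143) → pose (1.2476, -1.3023, -0.5660)
step 3: θ'=-0.9410 (R=2.0000) → pose (0.7038, -0.7921, -0.9410)
step 4: θ'=-2.8160 (R=1.2000) → pose (1.2897, 1.0516, -2.8160)
step 5: θ'=-1.3160 (R=2.0000) → pose (-0.0060, -1.3474, -1.3160)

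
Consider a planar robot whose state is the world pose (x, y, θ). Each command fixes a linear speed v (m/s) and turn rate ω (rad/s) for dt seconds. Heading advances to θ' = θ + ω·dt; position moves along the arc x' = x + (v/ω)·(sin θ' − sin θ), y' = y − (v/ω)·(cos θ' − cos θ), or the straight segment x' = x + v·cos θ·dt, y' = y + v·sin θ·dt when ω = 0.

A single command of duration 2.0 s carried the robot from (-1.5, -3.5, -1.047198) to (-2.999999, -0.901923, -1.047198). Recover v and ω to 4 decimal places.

Δθ = -1.047198 − -1.047198 = 0.000000
ω = Δθ/dt = 0.000000/2.0 = 0.0000
ω = 0 → v = (Δx·cos θ + Δy·sin θ)/dt = -1.5000

v = -1.5000, ω = 0.0000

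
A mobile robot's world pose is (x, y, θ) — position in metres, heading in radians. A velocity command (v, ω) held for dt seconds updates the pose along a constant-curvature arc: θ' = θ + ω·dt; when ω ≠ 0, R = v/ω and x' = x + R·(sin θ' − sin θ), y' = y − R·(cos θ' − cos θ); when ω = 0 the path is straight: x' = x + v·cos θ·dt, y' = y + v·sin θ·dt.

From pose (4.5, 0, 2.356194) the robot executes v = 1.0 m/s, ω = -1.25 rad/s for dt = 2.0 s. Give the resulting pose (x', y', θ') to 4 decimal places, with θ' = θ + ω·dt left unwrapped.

(5.1803, 1.3574, -0.1438)

θ' = 2.3562 + -1.25·2.0 = -0.1438
R = v/ω = 1.0/-1.25 = -0.8000
x' = 4.5 + -0.8000·(sin -0.1438 − sin 2.3562) = 5.1803
y' = 0 − -0.8000·(cos -0.1438 − cos 2.3562) = 1.3574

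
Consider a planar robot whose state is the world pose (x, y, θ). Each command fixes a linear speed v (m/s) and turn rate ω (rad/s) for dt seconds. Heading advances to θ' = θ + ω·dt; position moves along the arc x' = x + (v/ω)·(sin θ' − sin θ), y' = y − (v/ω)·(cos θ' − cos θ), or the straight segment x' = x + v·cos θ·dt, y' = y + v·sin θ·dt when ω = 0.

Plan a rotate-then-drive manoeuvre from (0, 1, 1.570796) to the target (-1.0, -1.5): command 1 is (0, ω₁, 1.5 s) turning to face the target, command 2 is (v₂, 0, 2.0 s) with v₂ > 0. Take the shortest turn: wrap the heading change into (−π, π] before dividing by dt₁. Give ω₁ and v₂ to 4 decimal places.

heading to target = atan2(-1.5−1, -1−0) = -1.9513
Δθ = wrap(-1.9513 − 1.5708) = 2.7611; ω₁ = Δθ/dt₁ = 1.8407
distance = √((-1−0)² + (-1.5−1)²) = 2.6926; v₂ = distance/dt₂ = 1.3463

ω₁ = 1.8407, v₂ = 1.3463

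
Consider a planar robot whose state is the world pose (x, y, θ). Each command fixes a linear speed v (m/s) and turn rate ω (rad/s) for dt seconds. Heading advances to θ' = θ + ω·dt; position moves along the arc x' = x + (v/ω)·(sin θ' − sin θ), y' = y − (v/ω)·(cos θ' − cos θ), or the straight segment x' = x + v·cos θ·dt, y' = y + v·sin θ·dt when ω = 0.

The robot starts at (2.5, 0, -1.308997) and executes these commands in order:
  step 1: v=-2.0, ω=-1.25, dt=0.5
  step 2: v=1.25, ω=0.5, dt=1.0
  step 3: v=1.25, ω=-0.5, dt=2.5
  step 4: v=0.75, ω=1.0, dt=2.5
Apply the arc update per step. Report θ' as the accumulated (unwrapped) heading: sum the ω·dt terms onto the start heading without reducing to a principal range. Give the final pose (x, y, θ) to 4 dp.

(1.2321, -4.2405, -0.1840)

step 1: θ'=-1.9340 (R=1.6000) → pose (2.5499, 0.9825, -1.9340)
step 2: θ'=-1.4340 (R=2.5000) → pose (2.4101, -0.2466, -1.4340)
step 3: θ'=-2.6840 (R=-2.5000) → pose (1.0380, -2.8303, -2.6840)
step 4: θ'=-0.1840 (R=0.7500) → pose (1.2321, -4.2405, -0.1840)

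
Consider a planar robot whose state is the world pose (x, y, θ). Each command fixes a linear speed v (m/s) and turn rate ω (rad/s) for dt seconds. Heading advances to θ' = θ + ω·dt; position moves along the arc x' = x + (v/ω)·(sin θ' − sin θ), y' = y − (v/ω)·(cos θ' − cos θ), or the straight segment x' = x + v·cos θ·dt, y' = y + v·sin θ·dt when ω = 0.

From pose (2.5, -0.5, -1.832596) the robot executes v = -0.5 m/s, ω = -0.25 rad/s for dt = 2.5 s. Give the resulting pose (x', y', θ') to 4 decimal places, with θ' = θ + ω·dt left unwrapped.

θ' = -1.8326 + -0.25·2.5 = -2.4576
R = v/ω = -0.5/-0.25 = 2.0000
x' = 2.5 + 2.0000·(sin -2.4576 − sin -1.8326) = 3.1681
y' = -0.5 − 2.0000·(cos -2.4576 − cos -1.8326) = 0.5325

(3.1681, 0.5325, -2.4576)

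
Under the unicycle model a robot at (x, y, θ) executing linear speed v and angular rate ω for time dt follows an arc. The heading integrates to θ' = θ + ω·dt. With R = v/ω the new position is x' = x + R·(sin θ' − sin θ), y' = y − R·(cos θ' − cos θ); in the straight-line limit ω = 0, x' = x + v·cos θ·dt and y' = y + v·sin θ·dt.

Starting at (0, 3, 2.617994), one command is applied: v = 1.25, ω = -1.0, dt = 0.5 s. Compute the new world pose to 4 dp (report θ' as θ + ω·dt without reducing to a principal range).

θ' = 2.6180 + -1.0·0.5 = 2.1180
R = v/ω = 1.25/-1.0 = -1.2500
x' = 0 + -1.2500·(sin 2.1180 − sin 2.6180) = -0.4425
y' = 3 − -1.2500·(cos 2.1180 − cos 2.6180) = 3.4322

(-0.4425, 3.4322, 2.1180)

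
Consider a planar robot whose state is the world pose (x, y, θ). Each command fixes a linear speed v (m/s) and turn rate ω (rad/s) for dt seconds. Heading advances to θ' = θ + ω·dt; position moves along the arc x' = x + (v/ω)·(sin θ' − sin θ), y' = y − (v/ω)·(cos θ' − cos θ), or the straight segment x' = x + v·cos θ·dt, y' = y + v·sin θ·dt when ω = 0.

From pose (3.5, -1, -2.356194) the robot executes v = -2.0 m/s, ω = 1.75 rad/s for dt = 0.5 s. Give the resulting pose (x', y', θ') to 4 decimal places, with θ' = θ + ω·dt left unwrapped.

(3.8302, -0.0896, -1.4812)

θ' = -2.3562 + 1.75·0.5 = -1.4812
R = v/ω = -2.0/1.75 = -1.1429
x' = 3.5 + -1.1429·(sin -1.4812 − sin -2.3562) = 3.8302
y' = -1 − -1.1429·(cos -1.4812 − cos -2.3562) = -0.0896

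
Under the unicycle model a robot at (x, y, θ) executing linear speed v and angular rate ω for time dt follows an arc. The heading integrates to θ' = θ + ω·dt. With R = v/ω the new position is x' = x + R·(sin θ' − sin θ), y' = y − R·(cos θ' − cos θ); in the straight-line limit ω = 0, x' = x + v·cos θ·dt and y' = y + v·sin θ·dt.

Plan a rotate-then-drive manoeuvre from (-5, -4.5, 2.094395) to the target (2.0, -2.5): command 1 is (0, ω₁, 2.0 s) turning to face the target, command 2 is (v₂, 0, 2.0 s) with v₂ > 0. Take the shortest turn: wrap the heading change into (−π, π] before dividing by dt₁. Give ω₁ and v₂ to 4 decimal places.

heading to target = atan2(-2.5−-4.5, 2−-5) = 0.2783
Δθ = wrap(0.2783 − 2.0944) = -1.8161; ω₁ = Δθ/dt₁ = -0.9080
distance = √((2−-5)² + (-2.5−-4.5)²) = 7.2801; v₂ = distance/dt₂ = 3.6401

ω₁ = -0.9080, v₂ = 3.6401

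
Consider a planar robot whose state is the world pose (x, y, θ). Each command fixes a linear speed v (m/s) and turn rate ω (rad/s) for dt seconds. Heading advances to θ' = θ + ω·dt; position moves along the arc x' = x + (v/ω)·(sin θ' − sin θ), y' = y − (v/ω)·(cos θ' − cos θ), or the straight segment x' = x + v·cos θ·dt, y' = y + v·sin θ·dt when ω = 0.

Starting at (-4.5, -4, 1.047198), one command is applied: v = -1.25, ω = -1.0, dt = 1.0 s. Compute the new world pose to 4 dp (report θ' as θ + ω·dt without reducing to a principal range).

(-5.5236, -4.6236, 0.0472)

θ' = 1.0472 + -1.0·1.0 = 0.0472
R = v/ω = -1.25/-1.0 = 1.2500
x' = -4.5 + 1.2500·(sin 0.0472 − sin 1.0472) = -5.5236
y' = -4 − 1.2500·(cos 0.0472 − cos 1.0472) = -4.6236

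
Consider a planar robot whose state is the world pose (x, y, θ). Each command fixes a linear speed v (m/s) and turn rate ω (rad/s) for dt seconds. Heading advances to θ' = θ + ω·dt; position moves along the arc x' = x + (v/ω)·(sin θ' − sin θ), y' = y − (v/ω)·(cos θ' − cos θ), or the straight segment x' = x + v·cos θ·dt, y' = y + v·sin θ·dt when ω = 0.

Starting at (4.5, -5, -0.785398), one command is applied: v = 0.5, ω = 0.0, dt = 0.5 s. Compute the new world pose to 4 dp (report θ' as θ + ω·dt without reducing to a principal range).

θ' = -0.7854 + 0.0·0.5 = -0.7854
ω = 0 → straight: x' = 4.5 + 0.5·cos(-0.7854)·0.5 = 4.6768
y' = -5 + 0.5·sin(-0.7854)·0.5 = -5.1768

(4.6768, -5.1768, -0.7854)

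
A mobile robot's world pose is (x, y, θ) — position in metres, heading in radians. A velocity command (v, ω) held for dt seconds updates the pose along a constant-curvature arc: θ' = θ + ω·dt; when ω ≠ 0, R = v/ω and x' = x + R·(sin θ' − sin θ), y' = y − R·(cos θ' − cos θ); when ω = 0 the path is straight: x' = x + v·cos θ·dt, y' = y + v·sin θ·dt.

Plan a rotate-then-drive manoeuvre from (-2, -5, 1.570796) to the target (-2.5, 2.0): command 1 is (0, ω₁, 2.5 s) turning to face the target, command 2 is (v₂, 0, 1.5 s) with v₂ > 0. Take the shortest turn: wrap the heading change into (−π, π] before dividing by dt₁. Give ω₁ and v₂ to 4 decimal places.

ω₁ = 0.0285, v₂ = 4.6786

heading to target = atan2(2−-5, -2.5−-2) = 1.6421
Δθ = wrap(1.6421 − 1.5708) = 0.0713; ω₁ = Δθ/dt₁ = 0.0285
distance = √((-2.5−-2)² + (2−-5)²) = 7.0178; v₂ = distance/dt₂ = 4.6786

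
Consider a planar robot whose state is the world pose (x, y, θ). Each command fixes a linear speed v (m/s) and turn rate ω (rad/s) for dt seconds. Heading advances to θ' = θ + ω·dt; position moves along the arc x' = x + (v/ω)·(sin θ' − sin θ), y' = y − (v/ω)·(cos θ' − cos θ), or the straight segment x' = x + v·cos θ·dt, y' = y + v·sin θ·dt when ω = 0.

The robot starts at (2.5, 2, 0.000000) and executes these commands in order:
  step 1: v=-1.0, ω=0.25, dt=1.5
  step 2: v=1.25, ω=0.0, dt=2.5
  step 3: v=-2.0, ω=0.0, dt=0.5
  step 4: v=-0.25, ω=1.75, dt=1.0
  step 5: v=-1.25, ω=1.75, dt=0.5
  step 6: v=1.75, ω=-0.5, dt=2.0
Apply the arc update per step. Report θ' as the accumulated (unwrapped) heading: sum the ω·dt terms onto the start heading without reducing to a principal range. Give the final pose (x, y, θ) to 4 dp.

(0.7610, 3.9695, 2.0000)

step 1: θ'=0.3750 (R=-4.0000) → pose (1.0349, 1.7220, 0.3750)
step 2: θ'=0.3750 (straight) → pose (3.9427, 2.8666, 0.3750)
step 3: θ'=0.3750 (straight) → pose (3.0122, 2.5004, 0.3750)
step 4: θ'=2.1250 (R=-0.1429) → pose (2.9431, 2.2922, 2.1250)
step 5: θ'=3.0000 (R=-0.7143) → pose (3.4497, 1.9610, 3.0000)
step 6: θ'=2.0000 (R=-3.5000) → pose (0.7610, 3.9695, 2.0000)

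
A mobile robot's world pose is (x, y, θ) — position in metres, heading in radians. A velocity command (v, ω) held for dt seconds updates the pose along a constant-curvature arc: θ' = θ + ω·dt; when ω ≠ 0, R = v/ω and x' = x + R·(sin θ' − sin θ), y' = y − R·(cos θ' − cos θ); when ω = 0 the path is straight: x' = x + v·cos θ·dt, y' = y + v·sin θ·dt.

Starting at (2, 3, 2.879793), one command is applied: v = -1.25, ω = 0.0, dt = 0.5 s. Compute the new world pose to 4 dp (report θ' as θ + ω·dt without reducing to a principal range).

θ' = 2.8798 + 0.0·0.5 = 2.8798
ω = 0 → straight: x' = 2 + -1.25·cos(2.8798)·0.5 = 2.6037
y' = 3 + -1.25·sin(2.8798)·0.5 = 2.8382

(2.6037, 2.8382, 2.8798)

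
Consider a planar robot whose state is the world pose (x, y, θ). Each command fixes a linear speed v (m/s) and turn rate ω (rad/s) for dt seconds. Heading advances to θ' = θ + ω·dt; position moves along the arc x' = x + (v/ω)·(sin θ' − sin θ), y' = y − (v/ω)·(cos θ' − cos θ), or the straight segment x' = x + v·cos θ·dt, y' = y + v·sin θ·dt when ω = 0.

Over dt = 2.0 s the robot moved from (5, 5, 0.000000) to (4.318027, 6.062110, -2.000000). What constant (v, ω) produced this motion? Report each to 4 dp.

Δθ = -2.000000 − 0.000000 = -2.000000
ω = Δθ/dt = -2.000000/2.0 = -1.0000
R = −Δy/(cos θ' − cos θ) = 0.7500
v = R·ω = 0.7500·-1.0000 = -0.7500

v = -0.7500, ω = -1.0000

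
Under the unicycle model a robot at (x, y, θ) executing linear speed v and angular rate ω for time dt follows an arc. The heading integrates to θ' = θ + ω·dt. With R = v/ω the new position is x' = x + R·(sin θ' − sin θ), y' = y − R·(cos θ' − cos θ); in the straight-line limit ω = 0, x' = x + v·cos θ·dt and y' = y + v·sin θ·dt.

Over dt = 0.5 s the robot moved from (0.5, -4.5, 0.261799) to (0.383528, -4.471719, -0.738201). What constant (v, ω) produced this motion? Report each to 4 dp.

Δθ = -0.738201 − 0.261799 = -1.000000
ω = Δθ/dt = -1.000000/0.5 = -2.0000
R = Δx/(sin θ' − sin θ) = 0.1250
v = R·ω = 0.1250·-2.0000 = -0.2500

v = -0.2500, ω = -2.0000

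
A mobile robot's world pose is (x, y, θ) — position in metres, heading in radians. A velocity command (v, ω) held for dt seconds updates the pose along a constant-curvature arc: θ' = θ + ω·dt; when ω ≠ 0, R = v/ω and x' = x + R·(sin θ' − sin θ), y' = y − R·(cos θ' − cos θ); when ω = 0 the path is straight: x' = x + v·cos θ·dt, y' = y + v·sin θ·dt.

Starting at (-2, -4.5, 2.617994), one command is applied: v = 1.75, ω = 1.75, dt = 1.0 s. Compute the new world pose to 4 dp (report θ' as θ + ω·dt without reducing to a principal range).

θ' = 2.6180 + 1.75·1.0 = 4.3680
R = v/ω = 1.75/1.75 = 1.0000
x' = -2 + 1.0000·(sin 4.3680 − sin 2.6180) = -3.4413
y' = -4.5 − 1.0000·(cos 4.3680 − cos 2.6180) = -5.0284

(-3.4413, -5.0284, 4.3680)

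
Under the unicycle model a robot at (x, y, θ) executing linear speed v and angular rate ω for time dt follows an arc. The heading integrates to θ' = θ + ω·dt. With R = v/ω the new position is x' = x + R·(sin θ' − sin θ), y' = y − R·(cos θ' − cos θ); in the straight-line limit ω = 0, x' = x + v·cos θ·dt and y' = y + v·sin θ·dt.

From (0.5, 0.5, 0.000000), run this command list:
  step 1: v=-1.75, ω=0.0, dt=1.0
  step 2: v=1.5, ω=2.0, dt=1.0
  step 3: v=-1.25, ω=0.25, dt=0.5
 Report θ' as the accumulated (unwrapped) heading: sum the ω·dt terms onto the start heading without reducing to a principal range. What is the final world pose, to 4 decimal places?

step 1: θ'=0.0000 (straight) → pose (-1.2500, 0.5000, 0.0000)
step 2: θ'=2.0000 (R=0.7500) → pose (-0.5680, 1.5621, 2.0000)
step 3: θ'=2.1250 (R=-5.0000) → pose (-0.2731, 1.0115, 2.1250)

(-0.2731, 1.0115, 2.1250)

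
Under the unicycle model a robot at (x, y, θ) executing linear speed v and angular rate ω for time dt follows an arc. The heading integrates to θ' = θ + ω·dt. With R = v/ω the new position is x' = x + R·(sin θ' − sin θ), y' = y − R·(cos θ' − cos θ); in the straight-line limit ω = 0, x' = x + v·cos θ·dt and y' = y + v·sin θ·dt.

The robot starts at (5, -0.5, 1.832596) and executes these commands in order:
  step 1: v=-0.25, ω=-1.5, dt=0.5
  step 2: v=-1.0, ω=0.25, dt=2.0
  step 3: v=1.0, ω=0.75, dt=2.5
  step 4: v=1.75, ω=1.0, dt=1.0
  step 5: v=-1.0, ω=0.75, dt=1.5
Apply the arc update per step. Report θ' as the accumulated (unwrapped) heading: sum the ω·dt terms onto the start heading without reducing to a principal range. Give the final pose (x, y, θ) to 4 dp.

step 1: θ'=1.0826 (R=0.1667) → pose (4.9862, -0.6213, 1.0826)
step 2: θ'=1.5826 (R=-4.0000) → pose (4.5192, -2.5447, 1.5826)
step 3: θ'=3.4576 (R=1.3333) → pose (2.7716, -1.2931, 3.4576)
step 4: θ'=4.4576 (R=1.7500) → pose (1.6219, -2.5153, 4.4576)
step 5: θ'=5.5826 (R=-1.3333) → pose (1.1912, -1.1600, 5.5826)

(1.1912, -1.1600, 5.5826)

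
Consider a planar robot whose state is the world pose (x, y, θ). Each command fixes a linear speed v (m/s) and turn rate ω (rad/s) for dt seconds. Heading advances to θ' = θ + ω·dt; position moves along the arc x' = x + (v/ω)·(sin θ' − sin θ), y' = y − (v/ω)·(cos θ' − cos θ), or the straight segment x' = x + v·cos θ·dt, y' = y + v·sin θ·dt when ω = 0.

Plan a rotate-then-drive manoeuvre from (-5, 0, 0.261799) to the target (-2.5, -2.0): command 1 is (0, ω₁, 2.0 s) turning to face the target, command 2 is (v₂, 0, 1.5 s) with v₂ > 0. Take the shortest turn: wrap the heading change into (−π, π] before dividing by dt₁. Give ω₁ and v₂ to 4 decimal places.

ω₁ = -0.4683, v₂ = 2.1344

heading to target = atan2(-2−0, -2.5−-5) = -0.6747
Δθ = wrap(-0.6747 − 0.2618) = -0.9365; ω₁ = Δθ/dt₁ = -0.4683
distance = √((-2.5−-5)² + (-2−0)²) = 3.2016; v₂ = distance/dt₂ = 2.1344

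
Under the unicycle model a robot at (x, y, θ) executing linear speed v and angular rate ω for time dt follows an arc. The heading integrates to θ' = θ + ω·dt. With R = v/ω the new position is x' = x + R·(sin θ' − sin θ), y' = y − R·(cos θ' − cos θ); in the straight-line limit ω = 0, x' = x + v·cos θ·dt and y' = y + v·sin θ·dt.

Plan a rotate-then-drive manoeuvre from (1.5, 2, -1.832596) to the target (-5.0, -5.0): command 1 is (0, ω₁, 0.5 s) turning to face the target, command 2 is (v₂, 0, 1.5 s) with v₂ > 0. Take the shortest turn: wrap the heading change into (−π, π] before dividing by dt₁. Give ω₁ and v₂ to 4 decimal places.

heading to target = atan2(-5−2, -5−1.5) = -2.3192
Δθ = wrap(-2.3192 − -1.8326) = -0.4866; ω₁ = Δθ/dt₁ = -0.9732
distance = √((-5−1.5)² + (-5−2)²) = 9.5525; v₂ = distance/dt₂ = 6.3683

ω₁ = -0.9732, v₂ = 6.3683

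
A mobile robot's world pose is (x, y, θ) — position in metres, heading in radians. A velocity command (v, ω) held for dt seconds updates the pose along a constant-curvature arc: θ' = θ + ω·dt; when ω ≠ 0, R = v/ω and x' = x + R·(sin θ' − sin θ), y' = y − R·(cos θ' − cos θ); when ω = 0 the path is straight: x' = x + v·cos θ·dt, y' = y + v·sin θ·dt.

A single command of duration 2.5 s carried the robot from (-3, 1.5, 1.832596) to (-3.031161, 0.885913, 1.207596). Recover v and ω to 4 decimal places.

Δθ = 1.207596 − 1.832596 = -0.625000
ω = Δθ/dt = -0.625000/2.5 = -0.2500
R = −Δy/(cos θ' − cos θ) = 1.0000
v = R·ω = 1.0000·-0.2500 = -0.2500

v = -0.2500, ω = -0.2500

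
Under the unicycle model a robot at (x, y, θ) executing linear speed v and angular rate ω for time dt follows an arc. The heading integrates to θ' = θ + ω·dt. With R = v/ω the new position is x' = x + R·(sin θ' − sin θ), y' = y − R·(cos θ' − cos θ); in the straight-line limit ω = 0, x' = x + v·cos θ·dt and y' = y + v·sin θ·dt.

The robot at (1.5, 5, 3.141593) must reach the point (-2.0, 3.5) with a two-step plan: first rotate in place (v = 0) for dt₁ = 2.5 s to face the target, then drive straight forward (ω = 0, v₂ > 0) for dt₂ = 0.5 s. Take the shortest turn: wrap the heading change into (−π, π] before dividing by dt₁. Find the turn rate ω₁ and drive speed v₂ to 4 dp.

heading to target = atan2(3.5−5, -2−1.5) = -2.7367
Δθ = wrap(-2.7367 − 3.1416) = 0.4049; ω₁ = Δθ/dt₁ = 0.1620
distance = √((-2−1.5)² + (3.5−5)²) = 3.8079; v₂ = distance/dt₂ = 7.6158

ω₁ = 0.1620, v₂ = 7.6158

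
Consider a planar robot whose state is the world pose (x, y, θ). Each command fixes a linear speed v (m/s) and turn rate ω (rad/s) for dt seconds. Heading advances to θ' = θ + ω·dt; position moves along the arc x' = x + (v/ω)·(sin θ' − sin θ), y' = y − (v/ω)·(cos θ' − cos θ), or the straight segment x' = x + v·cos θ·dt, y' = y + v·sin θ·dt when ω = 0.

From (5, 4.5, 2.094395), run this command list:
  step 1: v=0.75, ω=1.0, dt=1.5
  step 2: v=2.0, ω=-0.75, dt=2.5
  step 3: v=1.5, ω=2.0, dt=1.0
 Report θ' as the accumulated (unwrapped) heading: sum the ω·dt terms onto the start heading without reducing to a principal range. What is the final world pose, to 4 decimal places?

step 1: θ'=3.5944 (R=0.7500) → pose (4.0224, 4.7994, 3.5944)
step 2: θ'=1.7194 (R=-2.6667) → pose (0.2185, 6.8025, 1.7194)
step 3: θ'=3.7194 (R=0.7500) → pose (-0.9329, 7.3198, 3.7194)

(-0.9329, 7.3198, 3.7194)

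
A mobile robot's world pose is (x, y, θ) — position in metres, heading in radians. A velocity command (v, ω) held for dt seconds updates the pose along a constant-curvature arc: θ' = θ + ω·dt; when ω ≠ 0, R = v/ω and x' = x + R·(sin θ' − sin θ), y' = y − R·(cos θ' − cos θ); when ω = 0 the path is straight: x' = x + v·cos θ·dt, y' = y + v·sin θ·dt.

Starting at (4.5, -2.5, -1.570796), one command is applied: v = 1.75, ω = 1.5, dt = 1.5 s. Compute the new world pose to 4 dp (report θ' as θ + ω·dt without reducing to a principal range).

(6.3995, -3.4078, 0.6792)

θ' = -1.5708 + 1.5·1.5 = 0.6792
R = v/ω = 1.75/1.5 = 1.1667
x' = 4.5 + 1.1667·(sin 0.6792 − sin -1.5708) = 6.3995
y' = -2.5 − 1.1667·(cos 0.6792 − cos -1.5708) = -3.4078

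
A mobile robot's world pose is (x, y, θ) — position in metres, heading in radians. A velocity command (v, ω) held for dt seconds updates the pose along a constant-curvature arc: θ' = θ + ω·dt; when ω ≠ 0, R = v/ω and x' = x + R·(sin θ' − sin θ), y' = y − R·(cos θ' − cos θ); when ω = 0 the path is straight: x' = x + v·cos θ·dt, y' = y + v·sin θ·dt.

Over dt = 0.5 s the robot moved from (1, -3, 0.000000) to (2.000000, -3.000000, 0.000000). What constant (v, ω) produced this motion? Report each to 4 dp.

v = 2.0000, ω = 0.0000

Δθ = 0.000000 − 0.000000 = 0.000000
ω = Δθ/dt = 0.000000/0.5 = 0.0000
ω = 0 → v = (Δx·cos θ + Δy·sin θ)/dt = 2.0000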